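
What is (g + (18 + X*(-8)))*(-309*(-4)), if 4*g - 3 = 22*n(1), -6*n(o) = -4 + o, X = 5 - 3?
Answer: 6798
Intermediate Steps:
X = 2
n(o) = 2/3 - o/6 (n(o) = -(-4 + o)/6 = 2/3 - o/6)
g = 7/2 (g = 3/4 + (22*(2/3 - 1/6*1))/4 = 3/4 + (22*(2/3 - 1/6))/4 = 3/4 + (22*(1/2))/4 = 3/4 + (1/4)*11 = 3/4 + 11/4 = 7/2 ≈ 3.5000)
(g + (18 + X*(-8)))*(-309*(-4)) = (7/2 + (18 + 2*(-8)))*(-309*(-4)) = (7/2 + (18 - 16))*1236 = (7/2 + 2)*1236 = (11/2)*1236 = 6798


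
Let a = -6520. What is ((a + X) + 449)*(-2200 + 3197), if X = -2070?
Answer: -8116577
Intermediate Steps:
((a + X) + 449)*(-2200 + 3197) = ((-6520 - 2070) + 449)*(-2200 + 3197) = (-8590 + 449)*997 = -8141*997 = -8116577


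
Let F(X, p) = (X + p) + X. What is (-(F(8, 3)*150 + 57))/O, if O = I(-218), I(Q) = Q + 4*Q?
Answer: 2907/1090 ≈ 2.6670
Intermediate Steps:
F(X, p) = p + 2*X
I(Q) = 5*Q
O = -1090 (O = 5*(-218) = -1090)
(-(F(8, 3)*150 + 57))/O = -((3 + 2*8)*150 + 57)/(-1090) = -((3 + 16)*150 + 57)*(-1/1090) = -(19*150 + 57)*(-1/1090) = -(2850 + 57)*(-1/1090) = -1*2907*(-1/1090) = -2907*(-1/1090) = 2907/1090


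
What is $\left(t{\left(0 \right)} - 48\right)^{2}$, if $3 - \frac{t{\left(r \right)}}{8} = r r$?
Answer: $576$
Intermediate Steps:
$t{\left(r \right)} = 24 - 8 r^{2}$ ($t{\left(r \right)} = 24 - 8 r r = 24 - 8 r^{2}$)
$\left(t{\left(0 \right)} - 48\right)^{2} = \left(\left(24 - 8 \cdot 0^{2}\right) - 48\right)^{2} = \left(\left(24 - 0\right) - 48\right)^{2} = \left(\left(24 + 0\right) - 48\right)^{2} = \left(24 - 48\right)^{2} = \left(-24\right)^{2} = 576$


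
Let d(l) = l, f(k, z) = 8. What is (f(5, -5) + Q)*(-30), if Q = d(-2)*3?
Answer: -60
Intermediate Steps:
Q = -6 (Q = -2*3 = -6)
(f(5, -5) + Q)*(-30) = (8 - 6)*(-30) = 2*(-30) = -60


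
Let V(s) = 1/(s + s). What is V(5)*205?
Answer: 41/2 ≈ 20.500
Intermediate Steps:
V(s) = 1/(2*s)
V(5)*205 = ((½)/5)*205 = ((½)*(⅕))*205 = (⅒)*205 = 41/2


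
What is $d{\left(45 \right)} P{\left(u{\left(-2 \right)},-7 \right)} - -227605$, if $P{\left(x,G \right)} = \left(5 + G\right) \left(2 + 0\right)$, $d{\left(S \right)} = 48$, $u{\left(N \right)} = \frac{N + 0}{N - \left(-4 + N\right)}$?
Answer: $227413$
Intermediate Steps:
$u{\left(N \right)} = \frac{N}{4}$
$P{\left(x,G \right)} = 10 + 2 G$ ($P{\left(x,G \right)} = \left(5 + G\right) 2 = 10 + 2 G$)
$d{\left(45 \right)} P{\left(u{\left(-2 \right)},-7 \right)} - -227605 = 48 \left(10 + 2 \left(-7\right)\right) - -227605 = 48 \left(10 - 14\right) + 227605 = 48 \left(-4\right) + 227605 = -192 + 227605 = 227413$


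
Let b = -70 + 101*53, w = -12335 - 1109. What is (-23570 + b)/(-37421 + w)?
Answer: 18287/50865 ≈ 0.35952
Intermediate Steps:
w = -13444
b = 5283 (b = -70 + 5353 = 5283)
(-23570 + b)/(-37421 + w) = (-23570 + 5283)/(-37421 - 13444) = -18287/(-50865) = -18287*(-1/50865) = 18287/50865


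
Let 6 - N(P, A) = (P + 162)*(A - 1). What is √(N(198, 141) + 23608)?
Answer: I*√26786 ≈ 163.66*I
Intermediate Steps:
N(P, A) = 6 - (-1 + A)*(162 + P) (N(P, A) = 6 - (P + 162)*(A - 1) = 6 - (162 + P)*(-1 + A) = 6 - (-1 + A)*(162 + P))
√(N(198, 141) + 23608) = √((168 + 198 - 162*141 - 1*141*198) + 23608) = √((168 + 198 - 22842 - 27918) + 23608) = √(-50394 + 23608) = √(-26786) = I*√26786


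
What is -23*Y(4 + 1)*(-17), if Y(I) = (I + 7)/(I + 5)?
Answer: 2346/5 ≈ 469.20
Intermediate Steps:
Y(I) = (7 + I)/(5 + I)
-23*Y(4 + 1)*(-17) = -23*(7 + (4 + 1))/(5 + (4 + 1))*(-17) = -23*(7 + 5)/(5 + 5)*(-17) = -23*12/10*(-17) = -23*6/5*(-17) = -138/5*(-17) = 2346/5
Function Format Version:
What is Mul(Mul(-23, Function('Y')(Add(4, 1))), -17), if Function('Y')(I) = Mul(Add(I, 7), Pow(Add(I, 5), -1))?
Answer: Rational(2346, 5) ≈ 469.20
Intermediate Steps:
Function('Y')(I) = Mul(Pow(Add(5, I), -1), Add(7, I)) (Function('Y')(I) = Mul(Add(7, I), Pow(Add(5, I), -1)) = Mul(Pow(Add(5, I), -1), Add(7, I)))
Mul(Mul(-23, Function('Y')(Add(4, 1))), -17) = Mul(Mul(-23, Mul(Pow(Add(5, Add(4, 1)), -1), Add(7, Add(4, 1)))), -17) = Mul(Mul(-23, Mul(Pow(Add(5, 5), -1), Add(7, 5))), -17) = Mul(Mul(-23, Mul(Pow(10, -1), 12)), -17) = Mul(Mul(-23, Mul(Rational(1, 10), 12)), -17) = Mul(Mul(-23, Rational(6, 5)), -17) = Mul(Rational(-138, 5), -17) = Rational(2346, 5)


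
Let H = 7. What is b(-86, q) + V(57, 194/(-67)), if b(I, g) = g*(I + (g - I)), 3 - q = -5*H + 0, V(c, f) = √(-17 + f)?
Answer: 1444 + I*√89311/67 ≈ 1444.0 + 4.4604*I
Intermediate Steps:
q = 38 (q = 3 - (-5*7 + 0) = 3 - (-35 + 0) = 3 - 1*(-35) = 3 + 35 = 38)
b(I, g) = g² (b(I, g) = g*g = g²)
b(-86, q) + V(57, 194/(-67)) = 38² + √(-17 + 194/(-67)) = 1444 + √(-17 + 194*(-1/67)) = 1444 + √(-17 - 194/67) = 1444 + √(-1333/67) = 1444 + I*√89311/67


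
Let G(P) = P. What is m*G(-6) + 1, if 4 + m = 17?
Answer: -77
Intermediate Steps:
m = 13 (m = -4 + 17 = 13)
m*G(-6) + 1 = 13*(-6) + 1 = -78 + 1 = -77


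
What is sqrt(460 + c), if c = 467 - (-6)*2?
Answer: sqrt(939) ≈ 30.643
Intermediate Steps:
c = 479 (c = 467 - 1*(-12) = 467 + 12 = 479)
sqrt(460 + c) = sqrt(460 + 479) = sqrt(939)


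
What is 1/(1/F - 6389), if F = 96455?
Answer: -96455/616250994 ≈ -0.00015652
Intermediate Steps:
1/(1/F - 6389) = 1/(1/96455 - 6389) = 1/(-616250994/96455) = -96455/616250994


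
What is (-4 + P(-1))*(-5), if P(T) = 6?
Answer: -10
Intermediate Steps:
(-4 + P(-1))*(-5) = (-4 + 6)*(-5) = 2*(-5) = -10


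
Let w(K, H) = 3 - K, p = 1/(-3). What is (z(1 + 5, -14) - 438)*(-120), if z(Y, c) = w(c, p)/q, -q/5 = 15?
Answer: 262936/5 ≈ 52587.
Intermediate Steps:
q = -75 (q = -5*15 = -75)
p = -⅓ ≈ -0.33333
z(Y, c) = -1/25 + c/75 (z(Y, c) = (3 - c)/(-75) = (3 - c)*(-1/75) = -1/25 + c/75)
(z(1 + 5, -14) - 438)*(-120) = ((-1/25 + (1/75)*(-14)) - 438)*(-120) = ((-1/25 - 14/75) - 438)*(-120) = (-17/75 - 438)*(-120) = -32867/75*(-120) = 262936/5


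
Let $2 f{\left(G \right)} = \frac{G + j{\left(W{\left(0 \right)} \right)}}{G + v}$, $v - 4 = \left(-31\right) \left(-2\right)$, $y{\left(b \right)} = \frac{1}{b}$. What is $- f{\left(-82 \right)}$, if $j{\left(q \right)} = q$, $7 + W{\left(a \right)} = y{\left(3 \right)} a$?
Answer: $- \frac{89}{32} \approx -2.7813$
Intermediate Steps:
$W{\left(a \right)} = -7 + \frac{a}{3}$
$v = 66$ ($v = 4 - -62 = 4 + 62 = 66$)
$f{\left(G \right)} = \frac{-7 + G}{2 \left(66 + G\right)}$ ($f{\left(G \right)} = \frac{\left(G + \left(-7 + \frac{1}{3} \cdot 0\right)\right) \frac{1}{G + 66}}{2} = \frac{\left(G + \left(-7 + 0\right)\right) \frac{1}{66 + G}}{2} = \frac{\left(G - 7\right) \frac{1}{66 + G}}{2} = \frac{\left(-7 + G\right) \frac{1}{66 + G}}{2} = \frac{\frac{1}{66 + G} \left(-7 + G\right)}{2} = \frac{-7 + G}{2 \left(66 + G\right)}$)
$- f{\left(-82 \right)} = - \frac{-7 - 82}{2 \left(66 - 82\right)} = - \frac{-89}{2 \left(-16\right)} = - \frac{\left(-1\right) \left(-89\right)}{2 \cdot 16} = \left(-1\right) \frac{89}{32} = - \frac{89}{32}$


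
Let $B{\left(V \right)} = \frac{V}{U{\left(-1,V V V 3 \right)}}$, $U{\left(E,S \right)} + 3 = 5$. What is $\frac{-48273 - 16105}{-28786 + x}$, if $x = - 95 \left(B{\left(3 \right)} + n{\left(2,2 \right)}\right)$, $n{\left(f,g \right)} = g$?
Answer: $\frac{128756}{58237} \approx 2.2109$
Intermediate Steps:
$U{\left(E,S \right)} = 2$ ($U{\left(E,S \right)} = -3 + 5 = 2$)
$B{\left(V \right)} = \frac{V}{2}$
$x = - \frac{665}{2}$ ($x = - 95 \left(\frac{1}{2} \cdot 3 + 2\right) = - 95 \left(\frac{3}{2} + 2\right) = \left(-95\right) \frac{7}{2} = - \frac{665}{2} \approx -332.5$)
$\frac{-48273 - 16105}{-28786 + x} = \frac{-48273 - 16105}{-28786 - \frac{665}{2}} = - \frac{64378}{- \frac{58237}{2}} = \left(-64378\right) \left(- \frac{2}{58237}\right) = \frac{128756}{58237}$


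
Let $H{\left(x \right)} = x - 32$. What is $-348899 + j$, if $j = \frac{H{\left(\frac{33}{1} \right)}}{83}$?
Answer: $- \frac{28958616}{83} \approx -3.489 \cdot 10^{5}$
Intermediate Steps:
$H{\left(x \right)} = -32 + x$
$j = \frac{1}{83}$ ($j = \frac{-32 + \frac{33}{1}}{83} = \left(-32 + 33 \cdot 1\right) \frac{1}{83} = \left(-32 + 33\right) \frac{1}{83} = 1 \cdot \frac{1}{83} = \frac{1}{83} \approx 0.012048$)
$-348899 + j = -348899 + \frac{1}{83} = - \frac{28958616}{83}$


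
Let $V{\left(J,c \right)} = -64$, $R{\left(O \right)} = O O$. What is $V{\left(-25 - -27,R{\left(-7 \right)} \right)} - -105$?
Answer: $41$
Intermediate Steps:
$R{\left(O \right)} = O^{2}$
$V{\left(-25 - -27,R{\left(-7 \right)} \right)} - -105 = -64 - -105 = -64 + 105 = 41$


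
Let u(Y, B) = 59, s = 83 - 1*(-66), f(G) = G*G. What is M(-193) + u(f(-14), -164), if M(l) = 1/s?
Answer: 8792/149 ≈ 59.007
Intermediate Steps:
f(G) = G²
s = 149 (s = 83 + 66 = 149)
M(l) = 1/149
M(-193) + u(f(-14), -164) = 1/149 + 59 = 8792/149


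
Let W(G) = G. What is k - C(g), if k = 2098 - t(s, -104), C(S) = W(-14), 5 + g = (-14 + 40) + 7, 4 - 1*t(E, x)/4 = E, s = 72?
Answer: 2384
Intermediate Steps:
t(E, x) = 16 - 4*E
g = 28 (g = -5 + ((-14 + 40) + 7) = -5 + (26 + 7) = -5 + 33 = 28)
C(S) = -14
k = 2370 (k = 2098 - (16 - 4*72) = 2098 - (16 - 288) = 2098 - 1*(-272) = 2098 + 272 = 2370)
k - C(g) = 2370 - 1*(-14) = 2370 + 14 = 2384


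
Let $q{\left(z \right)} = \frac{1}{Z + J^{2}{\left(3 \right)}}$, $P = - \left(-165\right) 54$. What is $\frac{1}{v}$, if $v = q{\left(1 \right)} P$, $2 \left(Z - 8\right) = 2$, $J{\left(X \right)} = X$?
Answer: $\frac{1}{495} \approx 0.0020202$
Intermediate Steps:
$Z = 9$ ($Z = 8 + \frac{1}{2} \cdot 2 = 8 + 1 = 9$)
$P = 8910$ ($P = \left(-1\right) \left(-8910\right) = 8910$)
$q{\left(z \right)} = \frac{1}{18}$ ($q{\left(z \right)} = \frac{1}{9 + 3^{2}} = \frac{1}{9 + 9} = \frac{1}{18}$)
$v = 495$ ($v = \frac{1}{18} \cdot 8910 = 495$)
$\frac{1}{v} = \frac{1}{495}$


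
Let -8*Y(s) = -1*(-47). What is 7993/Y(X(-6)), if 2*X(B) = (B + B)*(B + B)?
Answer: -63944/47 ≈ -1360.5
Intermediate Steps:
X(B) = 2*B² (X(B) = ((B + B)*(B + B))/2 = ((2*B)*(2*B))/2 = (4*B²)/2 = 2*B²)
Y(s) = -47/8 (Y(s) = -(-1)*(-47)/8 = -⅛*47 = -47/8)
7993/Y(X(-6)) = 7993/(-47/8) = 7993*(-8/47) = -63944/47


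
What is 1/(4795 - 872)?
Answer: 1/3923 ≈ 0.00025491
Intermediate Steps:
1/(4795 - 872) = 1/3923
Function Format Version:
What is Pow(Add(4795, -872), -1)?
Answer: Rational(1, 3923) ≈ 0.00025491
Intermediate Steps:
Pow(Add(4795, -872), -1) = Pow(3923, -1) = Rational(1, 3923)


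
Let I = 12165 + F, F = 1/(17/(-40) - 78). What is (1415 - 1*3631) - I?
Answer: -45113157/3137 ≈ -14381.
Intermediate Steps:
F = -40/3137 (F = 1/(-1/40*17 - 78) = 1/(-17/40 - 78) = 1/(-3137/40) = -40/3137 ≈ -0.012751)
I = 38161565/3137 (I = 12165 - 40/3137 = 38161565/3137 ≈ 12165.)
(1415 - 1*3631) - I = (1415 - 1*3631) - 1*38161565/3137 = (1415 - 3631) - 38161565/3137 = -2216 - 38161565/3137 = -45113157/3137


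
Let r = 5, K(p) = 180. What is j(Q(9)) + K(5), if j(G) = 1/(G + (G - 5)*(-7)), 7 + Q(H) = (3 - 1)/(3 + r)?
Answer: 27182/151 ≈ 180.01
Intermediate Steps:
Q(H) = -27/4 (Q(H) = -7 + (3 - 1)/(3 + 5) = -7 + 2/8 = -7 + 2*(1/8) = -7 + 1/4 = -27/4)
j(G) = 1/(35 - 6*G) (j(G) = 1/(G + (-5 + G)*(-7)) = 1/(G + (35 - 7*G)) = 1/(35 - 6*G))
j(Q(9)) + K(5) = -1/(-35 + 6*(-27/4)) + 180 = -1/(-35 - 81/2) + 180 = -1/(-151/2) + 180 = -1*(-2/151) + 180 = 2/151 + 180 = 27182/151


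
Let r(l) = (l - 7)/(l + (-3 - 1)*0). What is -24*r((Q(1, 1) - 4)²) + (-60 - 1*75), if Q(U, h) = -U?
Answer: -3807/25 ≈ -152.28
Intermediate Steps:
r(l) = (-7 + l)/l (r(l) = (-7 + l)/(l - 4*0) = (-7 + l)/(l + 0) = (-7 + l)/l)
-24*r((Q(1, 1) - 4)²) + (-60 - 1*75) = -24*(-7 + (-1*1 - 4)²)/((-1*1 - 4)²) + (-60 - 1*75) = -24*(-7 + (-1 - 4)²)/((-1 - 4)²) + (-60 - 75) = -24*(-7 + (-5)²)/((-5)²) - 135 = -24*(-7 + 25)/25 - 135 = -24*18/25 - 135 = -432/25 - 135 = -3807/25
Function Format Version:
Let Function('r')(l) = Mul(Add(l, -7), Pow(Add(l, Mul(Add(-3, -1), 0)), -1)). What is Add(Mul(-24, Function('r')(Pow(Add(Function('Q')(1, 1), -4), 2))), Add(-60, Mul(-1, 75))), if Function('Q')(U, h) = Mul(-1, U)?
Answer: Rational(-3807, 25) ≈ -152.28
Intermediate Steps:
Function('r')(l) = Mul(Pow(l, -1), Add(-7, l)) (Function('r')(l) = Mul(Add(-7, l), Pow(Add(l, Mul(-4, 0)), -1)) = Mul(Add(-7, l), Pow(Add(l, 0), -1)) = Mul(Add(-7, l), Pow(l, -1)) = Mul(Pow(l, -1), Add(-7, l)))
Add(Mul(-24, Function('r')(Pow(Add(Function('Q')(1, 1), -4), 2))), Add(-60, Mul(-1, 75))) = Add(Mul(-24, Mul(Pow(Pow(Add(Mul(-1, 1), -4), 2), -1), Add(-7, Pow(Add(Mul(-1, 1), -4), 2)))), Add(-60, Mul(-1, 75))) = Add(Mul(-24, Mul(Pow(Pow(Add(-1, -4), 2), -1), Add(-7, Pow(Add(-1, -4), 2)))), Add(-60, -75)) = Add(Mul(-24, Mul(Pow(Pow(-5, 2), -1), Add(-7, Pow(-5, 2)))), -135) = Add(Mul(-24, Mul(Pow(25, -1), Add(-7, 25))), -135) = Add(Mul(-24, Mul(Rational(1, 25), 18)), -135) = Add(Mul(-24, Rational(18, 25)), -135) = Add(Rational(-432, 25), -135) = Rational(-3807, 25)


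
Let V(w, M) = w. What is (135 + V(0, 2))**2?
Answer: 18225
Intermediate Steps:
(135 + V(0, 2))**2 = (135 + 0)**2 = 135**2 = 18225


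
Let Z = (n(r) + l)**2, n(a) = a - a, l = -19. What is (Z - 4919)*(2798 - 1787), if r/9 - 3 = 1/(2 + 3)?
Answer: -4608138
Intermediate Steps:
r = 144/5 (r = 27 + 9/(2 + 3) = 27 + 9/5 = 144/5 ≈ 28.800)
n(a) = 0
Z = 361 (Z = (0 - 19)**2 = (-19)**2 = 361)
(Z - 4919)*(2798 - 1787) = (361 - 4919)*(2798 - 1787) = -4558*1011 = -4608138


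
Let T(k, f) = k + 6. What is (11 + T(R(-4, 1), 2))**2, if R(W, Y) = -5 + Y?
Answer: 169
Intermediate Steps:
T(k, f) = 6 + k
(11 + T(R(-4, 1), 2))**2 = (11 + (6 + (-5 + 1)))**2 = (11 + (6 - 4))**2 = (11 + 2)**2 = 13**2 = 169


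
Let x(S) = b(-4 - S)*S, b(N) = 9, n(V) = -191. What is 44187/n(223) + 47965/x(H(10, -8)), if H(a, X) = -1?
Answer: -9558998/1719 ≈ -5560.8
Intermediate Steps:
x(S) = 9*S
44187/n(223) + 47965/x(H(10, -8)) = 44187/(-191) + 47965/((9*(-1))) = 44187*(-1/191) + 47965/(-9) = -44187/191 + 47965*(-1/9) = -44187/191 - 47965/9 = -9558998/1719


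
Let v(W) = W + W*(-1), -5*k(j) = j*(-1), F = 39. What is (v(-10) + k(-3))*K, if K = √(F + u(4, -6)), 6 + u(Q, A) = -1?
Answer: -12*√2/5 ≈ -3.3941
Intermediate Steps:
k(j) = j/5 (k(j) = -j*(-1)/5 = -(-1)*j/5 = j/5)
v(W) = 0 (v(W) = W - W = 0)
u(Q, A) = -7 (u(Q, A) = -6 - 1 = -7)
K = 4*√2 (K = √(39 - 7) = √32 = 4*√2 ≈ 5.6569)
(v(-10) + k(-3))*K = (0 + (⅕)*(-3))*(4*√2) = (0 - ⅗)*(4*√2) = -12*√2/5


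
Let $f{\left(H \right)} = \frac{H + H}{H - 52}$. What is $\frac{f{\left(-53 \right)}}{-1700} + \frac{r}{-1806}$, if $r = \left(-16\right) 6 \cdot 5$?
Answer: $\frac{1017721}{3837750} \approx 0.26519$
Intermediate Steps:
$r = -480$ ($r = \left(-96\right) 5 = -480$)
$f{\left(H \right)} = \frac{2 H}{-52 + H}$
$\frac{f{\left(-53 \right)}}{-1700} + \frac{r}{-1806} = \frac{2 \left(-53\right) \frac{1}{-52 - 53}}{-1700} - \frac{480}{-1806} = 2 \left(-53\right) \frac{1}{-105} \left(- \frac{1}{1700}\right) - - \frac{80}{301} = 2 \left(-53\right) \left(- \frac{1}{105}\right) \left(- \frac{1}{1700}\right) + \frac{80}{301} = \frac{106}{105} \left(- \frac{1}{1700}\right) + \frac{80}{301} = - \frac{53}{89250} + \frac{80}{301} = \frac{1017721}{3837750}$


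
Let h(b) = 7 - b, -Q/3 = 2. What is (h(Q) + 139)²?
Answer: 23104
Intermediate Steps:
Q = -6 (Q = -3*2 = -6)
(h(Q) + 139)² = ((7 - 1*(-6)) + 139)² = ((7 + 6) + 139)² = (13 + 139)² = 152² = 23104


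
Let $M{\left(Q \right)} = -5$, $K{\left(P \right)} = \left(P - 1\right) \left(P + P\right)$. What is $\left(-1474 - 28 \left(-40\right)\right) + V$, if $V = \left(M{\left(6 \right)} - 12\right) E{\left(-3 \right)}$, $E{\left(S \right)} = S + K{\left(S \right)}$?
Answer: $-711$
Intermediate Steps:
$K{\left(P \right)} = 2 P \left(-1 + P\right)$ ($K{\left(P \right)} = \left(-1 + P\right) 2 P = 2 P \left(-1 + P\right)$)
$E{\left(S \right)} = S + 2 S \left(-1 + S\right)$
$V = -357$ ($V = \left(-5 - 12\right) \left(- 3 \left(-1 + 2 \left(-3\right)\right)\right) = - 17 \left(- 3 \left(-1 - 6\right)\right) = - 17 \left(\left(-3\right) \left(-7\right)\right) = \left(-17\right) 21 = -357$)
$\left(-1474 - 28 \left(-40\right)\right) + V = \left(-1474 - 28 \left(-40\right)\right) - 357 = \left(-1474 - -1120\right) - 357 = \left(-1474 + 1120\right) - 357 = -354 - 357 = -711$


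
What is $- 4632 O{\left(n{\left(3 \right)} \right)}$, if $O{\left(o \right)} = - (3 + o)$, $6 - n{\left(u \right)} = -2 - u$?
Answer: $64848$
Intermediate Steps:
$n{\left(u \right)} = 8 + u$ ($n{\left(u \right)} = 6 - \left(-2 - u\right) = 6 + \left(2 + u\right) = 8 + u$)
$O{\left(o \right)} = -3 - o$
$- 4632 O{\left(n{\left(3 \right)} \right)} = - 4632 \left(-3 - \left(8 + 3\right)\right) = - 4632 \left(-3 - 11\right) = \left(-4632\right) \left(-14\right) = 64848$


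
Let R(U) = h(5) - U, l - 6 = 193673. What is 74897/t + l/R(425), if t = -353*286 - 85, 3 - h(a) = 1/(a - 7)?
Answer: -13067650855/28393083 ≈ -460.24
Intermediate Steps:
l = 193679 (l = 6 + 193673 = 193679)
h(a) = 3 - 1/(-7 + a) (h(a) = 3 - 1/(a - 7) = 3 - 1/(-7 + a))
t = -101043 (t = -100958 - 85 = -101043)
R(U) = 7/2 - U (R(U) = (-22 + 3*5)/(-7 + 5) - U = (-22 + 15)/(-2) - U = -1/2*(-7) - U = 7/2 - U)
74897/t + l/R(425) = 74897/(-101043) + 193679/(7/2 - 1*425) = 74897*(-1/101043) + 193679/(7/2 - 425) = -74897/101043 + 193679/(-843/2) = -74897/101043 + 193679*(-2/843) = -74897/101043 - 387358/843 = -13067650855/28393083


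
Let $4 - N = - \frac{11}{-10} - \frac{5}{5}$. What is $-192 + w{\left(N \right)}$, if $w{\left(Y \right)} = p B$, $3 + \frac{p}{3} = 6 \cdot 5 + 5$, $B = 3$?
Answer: $96$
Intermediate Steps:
$p = 96$ ($p = -9 + 3 \left(6 \cdot 5 + 5\right) = -9 + 3 \left(30 + 5\right) = -9 + 3 \cdot 35 = -9 + 105 = 96$)
$N = \frac{39}{10}$ ($N = 4 - \left(- \frac{11}{-10} - \frac{5}{5}\right) = 4 - \left(\left(-11\right) \left(- \frac{1}{10}\right) - 1\right) = 4 - \left(\frac{11}{10} - 1\right) = 4 - \frac{1}{10} = \frac{39}{10} \approx 3.9$)
$w{\left(Y \right)} = 288$ ($w{\left(Y \right)} = 96 \cdot 3 = 288$)
$-192 + w{\left(N \right)} = -192 + 288 = 96$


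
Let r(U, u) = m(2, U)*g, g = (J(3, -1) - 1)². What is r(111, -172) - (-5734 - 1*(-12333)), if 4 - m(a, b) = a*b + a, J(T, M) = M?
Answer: -7479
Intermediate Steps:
m(a, b) = 4 - a - a*b (m(a, b) = 4 - (a*b + a) = 4 - (a + a*b) = 4 + (-a - a*b) = 4 - a - a*b)
g = 4 (g = (-1 - 1)² = (-2)² = 4)
r(U, u) = 8 - 8*U (r(U, u) = (4 - 1*2 - 1*2*U)*4 = (4 - 2 - 2*U)*4 = (2 - 2*U)*4 = 8 - 8*U)
r(111, -172) - (-5734 - 1*(-12333)) = (8 - 8*111) - (-5734 - 1*(-12333)) = (8 - 888) - (-5734 + 12333) = -880 - 1*6599 = -880 - 6599 = -7479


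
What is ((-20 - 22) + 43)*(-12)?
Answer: -12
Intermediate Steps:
((-20 - 22) + 43)*(-12) = (-42 + 43)*(-12) = 1*(-12) = -12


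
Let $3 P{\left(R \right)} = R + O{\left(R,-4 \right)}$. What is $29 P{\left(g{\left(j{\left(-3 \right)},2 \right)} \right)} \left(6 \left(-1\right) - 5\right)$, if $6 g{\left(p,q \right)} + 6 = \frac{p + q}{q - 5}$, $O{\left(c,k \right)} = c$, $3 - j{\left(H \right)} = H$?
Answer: $\frac{8294}{27} \approx 307.19$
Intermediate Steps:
$j{\left(H \right)} = 3 - H$
$g{\left(p,q \right)} = -1 + \frac{p + q}{6 \left(-5 + q\right)}$ ($g{\left(p,q \right)} = -1 + \frac{\left(p + q\right) \frac{1}{q - 5}}{6} = -1 + \frac{\left(p + q\right) \frac{1}{-5 + q}}{6} = -1 + \frac{\frac{1}{-5 + q} \left(p + q\right)}{6} = -1 + \frac{p + q}{6 \left(-5 + q\right)}$)
$P{\left(R \right)} = \frac{2 R}{3}$ ($P{\left(R \right)} = \frac{R + R}{3} = \frac{2 R}{3}$)
$29 P{\left(g{\left(j{\left(-3 \right)},2 \right)} \right)} \left(6 \left(-1\right) - 5\right) = 29 \frac{2 \frac{30 + \left(3 - -3\right) - 10}{6 \left(-5 + 2\right)}}{3} \left(6 \left(-1\right) - 5\right) = 29 \frac{2 \frac{30 + \left(3 + 3\right) - 10}{6 \left(-3\right)}}{3} \left(-6 - 5\right) = 29 \frac{2 \cdot \frac{1}{6} \left(- \frac{1}{3}\right) \left(30 + 6 - 10\right)}{3} \left(-11\right) = 29 \frac{2 \cdot \frac{1}{6} \left(- \frac{1}{3}\right) 26}{3} \left(-11\right) = 29 \cdot \frac{2}{3} \left(- \frac{13}{9}\right) \left(-11\right) = 29 \left(- \frac{26}{27}\right) \left(-11\right) = \left(- \frac{754}{27}\right) \left(-11\right) = \frac{8294}{27}$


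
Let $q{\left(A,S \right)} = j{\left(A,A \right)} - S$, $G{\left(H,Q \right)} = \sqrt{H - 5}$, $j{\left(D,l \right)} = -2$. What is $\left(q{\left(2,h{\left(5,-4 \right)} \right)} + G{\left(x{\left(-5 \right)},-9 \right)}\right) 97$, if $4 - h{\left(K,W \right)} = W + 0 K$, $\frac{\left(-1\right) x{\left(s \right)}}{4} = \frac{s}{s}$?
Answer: $-970 + 291 i \approx -970.0 + 291.0 i$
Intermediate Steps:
$x{\left(s \right)} = -4$ ($x{\left(s \right)} = - 4 \frac{s}{s} = \left(-4\right) 1 = -4$)
$G{\left(H,Q \right)} = \sqrt{-5 + H}$
$h{\left(K,W \right)} = 4 - W$ ($h{\left(K,W \right)} = 4 - \left(W + 0 K\right) = 4 - \left(W + 0\right) = 4 - W$)
$q{\left(A,S \right)} = -2 - S$
$\left(q{\left(2,h{\left(5,-4 \right)} \right)} + G{\left(x{\left(-5 \right)},-9 \right)}\right) 97 = \left(\left(-2 - \left(4 - -4\right)\right) + \sqrt{-5 - 4}\right) 97 = \left(\left(-2 - \left(4 + 4\right)\right) + \sqrt{-9}\right) 97 = \left(\left(-2 - 8\right) + 3 i\right) 97 = \left(-10 + 3 i\right) 97 = -970 + 291 i$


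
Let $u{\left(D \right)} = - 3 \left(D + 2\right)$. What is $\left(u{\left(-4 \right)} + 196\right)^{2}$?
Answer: $40804$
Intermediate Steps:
$u{\left(D \right)} = -6 - 3 D$ ($u{\left(D \right)} = - 3 \left(2 + D\right) = -6 - 3 D$)
$\left(u{\left(-4 \right)} + 196\right)^{2} = \left(\left(-6 - -12\right) + 196\right)^{2} = \left(\left(-6 + 12\right) + 196\right)^{2} = \left(6 + 196\right)^{2} = 202^{2} = 40804$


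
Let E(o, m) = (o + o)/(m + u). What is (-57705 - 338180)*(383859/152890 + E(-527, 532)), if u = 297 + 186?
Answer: -516846700315/886762 ≈ -5.8285e+5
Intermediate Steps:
u = 483
E(o, m) = 2*o/(483 + m) (E(o, m) = (o + o)/(m + 483) = (2*o)/(483 + m) = 2*o/(483 + m))
(-57705 - 338180)*(383859/152890 + E(-527, 532)) = (-57705 - 338180)*(383859/152890 + 2*(-527)/(483 + 532)) = -395885*(383859*(1/152890) + 2*(-527)/1015) = -395885*(383859/152890 + 2*(-527)*(1/1015)) = -395885*(383859/152890 - 1054/1015) = -395885*9138833/6207334 = -516846700315/886762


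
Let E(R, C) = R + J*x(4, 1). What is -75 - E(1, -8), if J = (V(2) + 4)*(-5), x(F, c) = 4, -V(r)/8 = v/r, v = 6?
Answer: -476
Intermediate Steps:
V(r) = -48/r
J = 100 (J = (-48/2 + 4)*(-5) = (-48*1/2 + 4)*(-5) = (-24 + 4)*(-5) = -20*(-5) = 100)
E(R, C) = 400 + R (E(R, C) = R + 100*4 = R + 400 = 400 + R)
-75 - E(1, -8) = -75 - (400 + 1) = -75 - 1*401 = -75 - 401 = -476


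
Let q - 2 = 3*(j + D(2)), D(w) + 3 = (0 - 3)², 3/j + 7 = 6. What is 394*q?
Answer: 4334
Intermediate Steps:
j = -3 (j = 3/(-7 + 6) = 3/(-1) = 3*(-1) = -3)
D(w) = 6 (D(w) = -3 + (0 - 3)² = -3 + (-3)² = -3 + 9 = 6)
q = 11 (q = 2 + 3*(-3 + 6) = 2 + 3*3 = 2 + 9 = 11)
394*q = 394*11 = 4334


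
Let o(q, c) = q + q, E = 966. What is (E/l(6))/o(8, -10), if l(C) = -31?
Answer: -483/248 ≈ -1.9476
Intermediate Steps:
o(q, c) = 2*q
(E/l(6))/o(8, -10) = (966/(-31))/((2*8)) = (966*(-1/31))/16 = -966/31*1/16 = -483/248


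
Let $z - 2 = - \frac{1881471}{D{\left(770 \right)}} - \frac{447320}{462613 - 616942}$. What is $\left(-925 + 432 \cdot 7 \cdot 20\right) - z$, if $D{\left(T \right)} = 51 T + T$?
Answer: $\frac{52610040360377}{882761880} \approx 59597.0$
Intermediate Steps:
$D{\left(T \right)} = 52 T$
$z = - \frac{37156596977}{882761880}$ ($z = 2 - \left(\frac{1881471}{40040} + \frac{447320}{462613 - 616942}\right) = 2 - \left(\frac{1881471}{40040} + \frac{447320}{-154329}\right) = 2 - \frac{38922120737}{882761880} = - \frac{37156596977}{882761880} \approx -42.091$)
$\left(-925 + 432 \cdot 7 \cdot 20\right) - z = \left(-925 + 432 \cdot 7 \cdot 20\right) - - \frac{37156596977}{882761880} = \left(-925 + 432 \cdot 140\right) + \frac{37156596977}{882761880} = \left(-925 + 60480\right) + \frac{37156596977}{882761880} = 59555 + \frac{37156596977}{882761880} = \frac{52610040360377}{882761880}$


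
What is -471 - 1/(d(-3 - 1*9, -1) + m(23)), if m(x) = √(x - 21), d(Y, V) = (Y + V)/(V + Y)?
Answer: -470 - √2 ≈ -471.41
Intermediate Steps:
d(Y, V) = 1 (d(Y, V) = (V + Y)/(V + Y) = 1)
m(x) = √(-21 + x)
-471 - 1/(d(-3 - 1*9, -1) + m(23)) = -471 - 1/(1 + √(-21 + 23)) = -471 - 1/(1 + √2)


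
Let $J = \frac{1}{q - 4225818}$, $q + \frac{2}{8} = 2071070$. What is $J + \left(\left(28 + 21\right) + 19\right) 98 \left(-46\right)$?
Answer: $- \frac{2642100590196}{8618993} \approx -3.0654 \cdot 10^{5}$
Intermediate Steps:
$q = \frac{8284279}{4}$ ($q = - \frac{1}{4} + 2071070 = \frac{8284279}{4} \approx 2.0711 \cdot 10^{6}$)
$J = - \frac{4}{8618993}$ ($J = \frac{1}{\frac{8284279}{4} - 4225818} = \frac{1}{- \frac{8618993}{4}} = - \frac{4}{8618993} \approx -4.6409 \cdot 10^{-7}$)
$J + \left(\left(28 + 21\right) + 19\right) 98 \left(-46\right) = - \frac{4}{8618993} + \left(\left(28 + 21\right) + 19\right) 98 \left(-46\right) = - \frac{4}{8618993} + \left(49 + 19\right) \left(-4508\right) = - \frac{4}{8618993} + 68 \left(-4508\right) = - \frac{4}{8618993} - 306544 = - \frac{2642100590196}{8618993}$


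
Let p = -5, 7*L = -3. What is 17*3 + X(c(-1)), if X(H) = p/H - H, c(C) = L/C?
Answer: 817/21 ≈ 38.905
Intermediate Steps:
L = -3/7 (L = (⅐)*(-3) = -3/7 ≈ -0.42857)
c(C) = -3/(7*C)
X(H) = -H - 5/H (X(H) = -5/H - H = -H - 5/H)
17*3 + X(c(-1)) = 17*3 + (-(-3)/(7*(-1)) - 5/((-3/7/(-1)))) = 51 + (-(-3)*(-1)/7 - 5/((-3/7*(-1)))) = 51 + (-1*3/7 - 5/3/7) = 51 + (-3/7 - 5*7/3) = 51 + (-3/7 - 35/3) = 51 - 254/21 = 817/21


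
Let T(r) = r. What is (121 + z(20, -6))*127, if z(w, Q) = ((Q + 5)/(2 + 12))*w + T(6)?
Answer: 111633/7 ≈ 15948.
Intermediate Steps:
z(w, Q) = 6 + w*(5/14 + Q/14) (z(w, Q) = ((Q + 5)/(2 + 12))*w + 6 = ((5 + Q)/14)*w + 6 = ((5 + Q)*(1/14))*w + 6 = (5/14 + Q/14)*w + 6 = w*(5/14 + Q/14) + 6 = 6 + w*(5/14 + Q/14))
(121 + z(20, -6))*127 = (121 + (6 + (5/14)*20 + (1/14)*(-6)*20))*127 = (121 + (6 + 50/7 - 60/7))*127 = (121 + 32/7)*127 = (879/7)*127 = 111633/7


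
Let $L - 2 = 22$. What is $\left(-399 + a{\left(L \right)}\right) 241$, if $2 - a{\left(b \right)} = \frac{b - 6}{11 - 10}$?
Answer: $-100015$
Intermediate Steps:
$L = 24$ ($L = 2 + 22 = 24$)
$a{\left(b \right)} = 8 - b$ ($a{\left(b \right)} = 2 - \frac{b - 6}{11 - 10} = 2 - \frac{-6 + b}{1} = 2 - \left(-6 + b\right) 1 = 2 - \left(-6 + b\right) = 8 - b$)
$\left(-399 + a{\left(L \right)}\right) 241 = \left(-399 + \left(8 - 24\right)\right) 241 = \left(-399 - 16\right) 241 = \left(-415\right) 241 = -100015$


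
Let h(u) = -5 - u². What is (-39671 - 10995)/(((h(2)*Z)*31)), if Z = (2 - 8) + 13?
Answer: 7238/279 ≈ 25.943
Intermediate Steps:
Z = 7 (Z = -6 + 13 = 7)
(-39671 - 10995)/(((h(2)*Z)*31)) = (-39671 - 10995)/((((-5 - 1*2²)*7)*31)) = -50666*1/(217*(-5 - 1*4)) = -50666*1/(217*(-5 - 4)) = -50666/(-9*7*31) = -50666/((-63*31)) = -50666/(-1953) = -50666*(-1/1953) = 7238/279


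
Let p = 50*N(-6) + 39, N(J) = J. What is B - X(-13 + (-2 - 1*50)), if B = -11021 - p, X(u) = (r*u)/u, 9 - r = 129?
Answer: -10640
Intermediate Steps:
r = -120 (r = 9 - 1*129 = 9 - 129 = -120)
p = -261 (p = 50*(-6) + 39 = -300 + 39 = -261)
X(u) = -120 (X(u) = (-120*u)/u = -120)
B = -10760 (B = -11021 - 1*(-261) = -11021 + 261 = -10760)
B - X(-13 + (-2 - 1*50)) = -10760 - 1*(-120) = -10760 + 120 = -10640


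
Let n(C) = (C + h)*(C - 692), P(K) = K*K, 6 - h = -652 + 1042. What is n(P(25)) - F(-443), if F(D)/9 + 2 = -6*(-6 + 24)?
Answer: -15157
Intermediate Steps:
h = -384 (h = 6 - (-652 + 1042) = 6 - 1*390 = 6 - 390 = -384)
P(K) = K²
n(C) = (-692 + C)*(-384 + C) (n(C) = (C - 384)*(C - 692) = (-384 + C)*(-692 + C) = (-692 + C)*(-384 + C))
F(D) = -990 (F(D) = -18 + 9*(-6*(-6 + 24)) = -18 + 9*(-6*18) = -18 + 9*(-108) = -18 - 972 = -990)
n(P(25)) - F(-443) = (265728 + (25²)² - 1076*25²) - 1*(-990) = (265728 + 625² - 1076*625) + 990 = (265728 + 390625 - 672500) + 990 = -16147 + 990 = -15157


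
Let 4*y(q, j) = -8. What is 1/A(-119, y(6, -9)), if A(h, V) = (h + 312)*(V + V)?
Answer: -1/772 ≈ -0.0012953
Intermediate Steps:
y(q, j) = -2 (y(q, j) = (¼)*(-8) = -2)
A(h, V) = 2*V*(312 + h) (A(h, V) = (312 + h)*(2*V) = 2*V*(312 + h))
1/A(-119, y(6, -9)) = 1/(2*(-2)*(312 - 119)) = 1/(2*(-2)*193) = 1/(-772) = -1/772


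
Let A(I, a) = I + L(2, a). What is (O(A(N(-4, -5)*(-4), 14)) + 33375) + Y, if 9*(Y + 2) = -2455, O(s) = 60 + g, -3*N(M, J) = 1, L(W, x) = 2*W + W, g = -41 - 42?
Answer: 297695/9 ≈ 33077.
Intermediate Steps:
g = -83
L(W, x) = 3*W
N(M, J) = -1/3 (N(M, J) = -1/3*1 = -1/3)
A(I, a) = 6 + I (A(I, a) = I + 3*2 = I + 6 = 6 + I)
O(s) = -23 (O(s) = 60 - 83 = -23)
Y = -2473/9 (Y = -2 + (1/9)*(-2455) = -2 - 2455/9 = -2473/9 ≈ -274.78)
(O(A(N(-4, -5)*(-4), 14)) + 33375) + Y = (-23 + 33375) - 2473/9 = 33352 - 2473/9 = 297695/9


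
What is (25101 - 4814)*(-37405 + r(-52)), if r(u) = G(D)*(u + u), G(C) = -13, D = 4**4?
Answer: -731407211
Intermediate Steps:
D = 256
r(u) = -26*u (r(u) = -13*(u + u) = -26*u)
(25101 - 4814)*(-37405 + r(-52)) = (25101 - 4814)*(-37405 - 26*(-52)) = 20287*(-37405 + 1352) = 20287*(-36053) = -731407211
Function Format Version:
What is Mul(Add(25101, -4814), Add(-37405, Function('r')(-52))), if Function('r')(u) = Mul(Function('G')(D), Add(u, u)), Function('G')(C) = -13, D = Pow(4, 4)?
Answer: -731407211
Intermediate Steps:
D = 256
Function('r')(u) = Mul(-26, u) (Function('r')(u) = Mul(-13, Add(u, u)) = Mul(-13, Mul(2, u)) = Mul(-26, u))
Mul(Add(25101, -4814), Add(-37405, Function('r')(-52))) = Mul(Add(25101, -4814), Add(-37405, Mul(-26, -52))) = Mul(20287, Add(-37405, 1352)) = Mul(20287, -36053) = -731407211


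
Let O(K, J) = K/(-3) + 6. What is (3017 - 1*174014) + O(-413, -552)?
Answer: -512560/3 ≈ -1.7085e+5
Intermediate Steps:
O(K, J) = 6 - K/3 (O(K, J) = K*(-1/3) + 6 = -K/3 + 6 = 6 - K/3)
(3017 - 1*174014) + O(-413, -552) = (3017 - 1*174014) + (6 - 1/3*(-413)) = (3017 - 174014) + (6 + 413/3) = -170997 + 431/3 = -512560/3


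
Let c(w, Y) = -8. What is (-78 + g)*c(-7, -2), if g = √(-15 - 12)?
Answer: 624 - 24*I*√3 ≈ 624.0 - 41.569*I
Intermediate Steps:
g = 3*I*√3 (g = √(-27) = 3*I*√3 ≈ 5.1962*I)
(-78 + g)*c(-7, -2) = (-78 + 3*I*√3)*(-8) = 624 - 24*I*√3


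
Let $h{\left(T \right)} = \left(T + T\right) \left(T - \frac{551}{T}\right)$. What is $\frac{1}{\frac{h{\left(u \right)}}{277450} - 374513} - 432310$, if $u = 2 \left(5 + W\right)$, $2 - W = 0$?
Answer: $- \frac{4492074094229105}{10390863256} \approx -4.3231 \cdot 10^{5}$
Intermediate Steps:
$W = 2$ ($W = 2 - 0 = 2 + 0 = 2$)
$u = 14$ ($u = 2 \left(5 + 2\right) = 2 \cdot 7 = 14$)
$h{\left(T \right)} = 2 T \left(T - \frac{551}{T}\right)$
$\frac{1}{\frac{h{\left(u \right)}}{277450} - 374513} - 432310 = \frac{1}{\frac{-1102 + 2 \cdot 14^{2}}{277450} - 374513} - 432310 = \frac{1}{\left(-1102 + 2 \cdot 196\right) \frac{1}{277450} - 374513} - 432310 = \frac{1}{\left(-1102 + 392\right) \frac{1}{277450} - 374513} - 432310 = \frac{1}{\left(-710\right) \frac{1}{277450} - 374513} - 432310 = \frac{1}{- \frac{71}{27745} - 374513} - 432310 = \frac{1}{- \frac{10390863256}{27745}} - 432310 = - \frac{27745}{10390863256} - 432310 = - \frac{4492074094229105}{10390863256}$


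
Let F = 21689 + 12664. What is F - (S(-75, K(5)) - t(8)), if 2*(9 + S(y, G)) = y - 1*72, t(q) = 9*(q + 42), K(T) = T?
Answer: 69771/2 ≈ 34886.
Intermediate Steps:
F = 34353
t(q) = 378 + 9*q (t(q) = 9*(42 + q) = 378 + 9*q)
S(y, G) = -45 + y/2 (S(y, G) = -9 + (y - 1*72)/2 = -9 + (y - 72)/2 = -9 + (-72 + y)/2 = -9 + (-36 + y/2) = -45 + y/2)
F - (S(-75, K(5)) - t(8)) = 34353 - ((-45 + (½)*(-75)) - (378 + 9*8)) = 34353 - ((-45 - 75/2) - (378 + 72)) = 34353 - (-165/2 - 1*450) = 34353 - (-165/2 - 450) = 34353 - 1*(-1065/2) = 34353 + 1065/2 = 69771/2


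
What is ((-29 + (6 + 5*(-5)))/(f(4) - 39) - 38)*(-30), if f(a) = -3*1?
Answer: 7740/7 ≈ 1105.7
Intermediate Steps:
f(a) = -3
((-29 + (6 + 5*(-5)))/(f(4) - 39) - 38)*(-30) = ((-29 + (6 + 5*(-5)))/(-3 - 39) - 38)*(-30) = ((-29 + (6 - 25))/(-42) - 38)*(-30) = ((-29 - 19)*(-1/42) - 38)*(-30) = (-48*(-1/42) - 38)*(-30) = (8/7 - 38)*(-30) = -258/7*(-30) = 7740/7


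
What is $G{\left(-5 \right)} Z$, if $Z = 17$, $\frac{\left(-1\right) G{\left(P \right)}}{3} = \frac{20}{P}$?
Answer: $204$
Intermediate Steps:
$G{\left(P \right)} = - \frac{60}{P}$ ($G{\left(P \right)} = - 3 \frac{20}{P} = - \frac{60}{P}$)
$G{\left(-5 \right)} Z = - \frac{60}{-5} \cdot 17 = \left(-60\right) \left(- \frac{1}{5}\right) 17 = 12 \cdot 17 = 204$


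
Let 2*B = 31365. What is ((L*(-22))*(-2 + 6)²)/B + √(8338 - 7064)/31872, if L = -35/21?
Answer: 704/18819 + 7*√26/31872 ≈ 0.038529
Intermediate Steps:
B = 31365/2 (B = (½)*31365 = 31365/2 ≈ 15683.)
L = -5/3 (L = -35*1/21 = -5/3 ≈ -1.6667)
((L*(-22))*(-2 + 6)²)/B + √(8338 - 7064)/31872 = ((-5/3*(-22))*(-2 + 6)²)/(31365/2) + √(8338 - 7064)/31872 = ((110/3)*4²)*(2/31365) + √1274*(1/31872) = ((110/3)*16)*(2/31365) + (7*√26)*(1/31872) = (1760/3)*(2/31365) + 7*√26/31872 = 704/18819 + 7*√26/31872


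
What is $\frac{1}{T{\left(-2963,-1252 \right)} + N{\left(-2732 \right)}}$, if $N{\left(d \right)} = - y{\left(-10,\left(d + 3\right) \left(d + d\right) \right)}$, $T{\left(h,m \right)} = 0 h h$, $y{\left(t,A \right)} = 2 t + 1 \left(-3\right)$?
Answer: $\frac{1}{23} \approx 0.043478$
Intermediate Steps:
$y{\left(t,A \right)} = -3 + 2 t$ ($y{\left(t,A \right)} = 2 t - 3 = -3 + 2 t$)
$T{\left(h,m \right)} = 0$ ($T{\left(h,m \right)} = 0 h = 0$)
$N{\left(d \right)} = 23$ ($N{\left(d \right)} = - (-3 + 2 \left(-10\right)) = - (-3 - 20) = \left(-1\right) \left(-23\right) = 23$)
$\frac{1}{T{\left(-2963,-1252 \right)} + N{\left(-2732 \right)}} = \frac{1}{0 + 23} = \frac{1}{23}$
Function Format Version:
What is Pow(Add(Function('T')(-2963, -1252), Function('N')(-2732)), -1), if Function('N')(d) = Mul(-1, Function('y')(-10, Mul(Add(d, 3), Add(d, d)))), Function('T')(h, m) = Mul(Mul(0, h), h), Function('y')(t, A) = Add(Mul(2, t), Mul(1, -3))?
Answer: Rational(1, 23) ≈ 0.043478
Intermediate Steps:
Function('y')(t, A) = Add(-3, Mul(2, t)) (Function('y')(t, A) = Add(Mul(2, t), -3) = Add(-3, Mul(2, t)))
Function('T')(h, m) = 0 (Function('T')(h, m) = Mul(0, h) = 0)
Function('N')(d) = 23 (Function('N')(d) = Mul(-1, Add(-3, Mul(2, -10))) = Mul(-1, Add(-3, -20)) = Mul(-1, -23) = 23)
Pow(Add(Function('T')(-2963, -1252), Function('N')(-2732)), -1) = Pow(Add(0, 23), -1) = Pow(23, -1) = Rational(1, 23)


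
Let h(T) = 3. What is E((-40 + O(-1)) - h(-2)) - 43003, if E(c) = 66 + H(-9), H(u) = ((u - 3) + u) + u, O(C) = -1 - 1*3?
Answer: -42967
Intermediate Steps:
O(C) = -4 (O(C) = -1 - 3 = -4)
H(u) = -3 + 3*u (H(u) = ((-3 + u) + u) + u = (-3 + 2*u) + u = -3 + 3*u)
E(c) = 36 (E(c) = 66 + (-3 + 3*(-9)) = 66 + (-3 - 27) = 66 - 30 = 36)
E((-40 + O(-1)) - h(-2)) - 43003 = 36 - 43003 = -42967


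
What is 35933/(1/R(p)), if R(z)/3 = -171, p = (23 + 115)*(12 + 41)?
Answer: -18433629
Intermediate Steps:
p = 7314 (p = 138*53 = 7314)
R(z) = -513 (R(z) = 3*(-171) = -513)
35933/(1/R(p)) = 35933/(1/(-513)) = 35933/(-1/513) = 35933*(-513) = -18433629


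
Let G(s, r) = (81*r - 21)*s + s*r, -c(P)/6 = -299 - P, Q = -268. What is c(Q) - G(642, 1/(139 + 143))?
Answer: 633622/47 ≈ 13481.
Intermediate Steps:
c(P) = 1794 + 6*P (c(P) = -6*(-299 - P) = 1794 + 6*P)
G(s, r) = r*s + s*(-21 + 81*r) (G(s, r) = (-21 + 81*r)*s + r*s = s*(-21 + 81*r) + r*s = r*s + s*(-21 + 81*r))
c(Q) - G(642, 1/(139 + 143)) = (1794 + 6*(-268)) - 642*(-21 + 82/(139 + 143)) = (1794 - 1608) - 642*(-21 + 82/282) = 186 - 642*(-21 + 82*(1/282)) = 186 - 642*(-21 + 41/141) = 186 - 642*(-2920)/141 = 186 - 1*(-624880/47) = 186 + 624880/47 = 633622/47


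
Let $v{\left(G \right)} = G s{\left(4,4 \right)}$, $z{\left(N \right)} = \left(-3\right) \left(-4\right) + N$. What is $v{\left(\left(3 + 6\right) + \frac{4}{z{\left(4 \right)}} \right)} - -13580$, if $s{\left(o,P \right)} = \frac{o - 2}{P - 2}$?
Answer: $\frac{54357}{4} \approx 13589.0$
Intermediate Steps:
$s{\left(o,P \right)} = \frac{-2 + o}{-2 + P}$
$z{\left(N \right)} = 12 + N$
$v{\left(G \right)} = G$ ($v{\left(G \right)} = G \frac{-2 + 4}{-2 + 4} = G \frac{1}{2} \cdot 2 = G 1 = G$)
$v{\left(\left(3 + 6\right) + \frac{4}{z{\left(4 \right)}} \right)} - -13580 = \left(\left(3 + 6\right) + \frac{4}{12 + 4}\right) - -13580 = \left(9 + \frac{4}{16}\right) + 13580 = \left(9 + 4 \cdot \frac{1}{16}\right) + 13580 = \left(9 + \frac{1}{4}\right) + 13580 = \frac{37}{4} + 13580 = \frac{54357}{4}$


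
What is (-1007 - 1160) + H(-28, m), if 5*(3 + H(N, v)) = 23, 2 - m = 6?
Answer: -10827/5 ≈ -2165.4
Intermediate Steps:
m = -4 (m = 2 - 1*6 = 2 - 6 = -4)
H(N, v) = 8/5 (H(N, v) = -3 + (⅕)*23 = -3 + 23/5 = 8/5)
(-1007 - 1160) + H(-28, m) = (-1007 - 1160) + 8/5 = -2167 + 8/5 = -10827/5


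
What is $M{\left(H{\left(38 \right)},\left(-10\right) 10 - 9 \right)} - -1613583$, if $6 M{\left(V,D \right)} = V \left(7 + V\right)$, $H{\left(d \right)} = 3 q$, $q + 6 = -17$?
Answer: $1614296$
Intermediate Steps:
$q = -23$ ($q = -6 - 17 = -23$)
$H{\left(d \right)} = -69$ ($H{\left(d \right)} = 3 \left(-23\right) = -69$)
$M{\left(V,D \right)} = \frac{V \left(7 + V\right)}{6}$
$M{\left(H{\left(38 \right)},\left(-10\right) 10 - 9 \right)} - -1613583 = \frac{1}{6} \left(-69\right) \left(7 - 69\right) - -1613583 = \frac{1}{6} \left(-69\right) \left(-62\right) + 1613583 = 713 + 1613583 = 1614296$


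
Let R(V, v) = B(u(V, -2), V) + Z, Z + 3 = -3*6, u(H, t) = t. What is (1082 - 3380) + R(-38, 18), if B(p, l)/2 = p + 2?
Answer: -2319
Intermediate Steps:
Z = -21 (Z = -3 - 3*6 = -3 - 18 = -21)
B(p, l) = 4 + 2*p (B(p, l) = 2*(p + 2) = 2*(2 + p) = 4 + 2*p)
R(V, v) = -21 (R(V, v) = (4 + 2*(-2)) - 21 = (4 - 4) - 21 = 0 - 21 = -21)
(1082 - 3380) + R(-38, 18) = (1082 - 3380) - 21 = -2298 - 21 = -2319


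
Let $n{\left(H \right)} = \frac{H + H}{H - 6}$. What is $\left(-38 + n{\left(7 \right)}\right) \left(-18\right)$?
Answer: $432$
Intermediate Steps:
$n{\left(H \right)} = \frac{2 H}{-6 + H}$
$\left(-38 + n{\left(7 \right)}\right) \left(-18\right) = \left(-38 + 2 \cdot 7 \frac{1}{-6 + 7}\right) \left(-18\right) = \left(-38 + 2 \cdot 7 \cdot 1^{-1}\right) \left(-18\right) = \left(-38 + 2 \cdot 7 \cdot 1\right) \left(-18\right) = \left(-38 + 14\right) \left(-18\right) = \left(-24\right) \left(-18\right) = 432$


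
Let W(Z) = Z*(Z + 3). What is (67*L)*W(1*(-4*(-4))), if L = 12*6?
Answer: 1466496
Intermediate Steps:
L = 72
W(Z) = Z*(3 + Z)
(67*L)*W(1*(-4*(-4))) = (67*72)*((1*(-4*(-4)))*(3 + 1*(-4*(-4)))) = 4824*((1*16)*(3 + 1*16)) = 4824*(16*(3 + 16)) = 4824*(16*19) = 4824*304 = 1466496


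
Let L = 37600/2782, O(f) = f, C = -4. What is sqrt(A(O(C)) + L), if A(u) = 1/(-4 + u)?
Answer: 7*sqrt(8460062)/5564 ≈ 3.6593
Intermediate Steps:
L = 18800/1391 (L = 37600*(1/2782) = 18800/1391 ≈ 13.515)
sqrt(A(O(C)) + L) = sqrt(1/(-4 - 4) + 18800/1391) = sqrt(1/(-8) + 18800/1391) = sqrt(-1/8 + 18800/1391) = sqrt(149009/11128) = 7*sqrt(8460062)/5564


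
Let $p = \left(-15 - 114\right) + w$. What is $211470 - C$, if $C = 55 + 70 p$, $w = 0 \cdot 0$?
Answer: $220445$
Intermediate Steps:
$w = 0$
$p = -129$ ($p = \left(-15 - 114\right) + 0 = -129 + 0 = -129$)
$C = -8975$ ($C = 55 + 70 \left(-129\right) = 55 - 9030 = -8975$)
$211470 - C = 211470 - -8975 = 211470 + 8975 = 220445$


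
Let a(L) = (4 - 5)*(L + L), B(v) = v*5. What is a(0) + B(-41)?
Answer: -205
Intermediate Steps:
B(v) = 5*v
a(L) = -2*L
a(0) + B(-41) = -2*0 + 5*(-41) = 0 - 205 = -205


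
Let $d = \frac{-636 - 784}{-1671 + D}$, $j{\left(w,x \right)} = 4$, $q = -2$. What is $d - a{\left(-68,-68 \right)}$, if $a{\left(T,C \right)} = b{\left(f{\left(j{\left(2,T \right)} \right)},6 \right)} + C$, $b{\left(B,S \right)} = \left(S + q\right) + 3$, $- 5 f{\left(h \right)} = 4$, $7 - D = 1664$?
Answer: $\frac{51107}{832} \approx 61.427$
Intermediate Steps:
$D = -1657$ ($D = 7 - 1664 = -1657$)
$f{\left(h \right)} = - \frac{4}{5}$ ($f{\left(h \right)} = \left(- \frac{1}{5}\right) 4 = - \frac{4}{5}$)
$b{\left(B,S \right)} = 1 + S$ ($b{\left(B,S \right)} = \left(S - 2\right) + 3 = \left(-2 + S\right) + 3 = 1 + S$)
$d = \frac{355}{832}$ ($d = \frac{-636 - 784}{-1671 - 1657} = - \frac{1420}{-3328} = \left(-1420\right) \left(- \frac{1}{3328}\right) = \frac{355}{832} \approx 0.42668$)
$a{\left(T,C \right)} = 7 + C$ ($a{\left(T,C \right)} = \left(1 + 6\right) + C = 7 + C$)
$d - a{\left(-68,-68 \right)} = \frac{355}{832} - \left(7 - 68\right) = \frac{355}{832} - -61 = \frac{355}{832} + 61 = \frac{51107}{832}$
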